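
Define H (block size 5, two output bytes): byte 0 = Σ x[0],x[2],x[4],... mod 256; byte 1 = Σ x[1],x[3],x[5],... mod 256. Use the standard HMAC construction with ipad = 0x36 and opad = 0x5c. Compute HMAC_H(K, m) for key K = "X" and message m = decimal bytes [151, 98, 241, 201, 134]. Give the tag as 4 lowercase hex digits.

36bd

Key "X" = 58 is 1 byte ≤ B = 5; zero-pad to 5 bytes: K' = 58 00 00 00 00.
K' ⊕ ipad = 6e 36 36 36 36.  K' ⊕ opad = 04 5c 5c 5c 5c.
Inner input = (K'⊕ipad) ∥ m = 6e 36 36 36 36 ∥ 97 62 f1 c9 86.
Inner hash: even-index sum = 517 mod 256 = 5; odd-index sum = 634 mod 256 = 122 → 05 7a.
Outer input = (K'⊕opad) ∥ inner = 04 5c 5c 5c 5c ∥ 05 7a.
Outer hash (tag): even-index sum = 310 mod 256 = 54; odd-index sum = 189 mod 256 = 189 → 36 bd.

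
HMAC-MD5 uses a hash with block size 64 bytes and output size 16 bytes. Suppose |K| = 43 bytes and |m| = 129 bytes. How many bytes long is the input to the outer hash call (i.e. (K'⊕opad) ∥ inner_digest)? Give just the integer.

Key is 43 ≤ 64 bytes, zero-padded: |K'| = 64.
Outer input = (K'⊕opad) ∥ H(inner) → 64 + 16 = 80 bytes.

80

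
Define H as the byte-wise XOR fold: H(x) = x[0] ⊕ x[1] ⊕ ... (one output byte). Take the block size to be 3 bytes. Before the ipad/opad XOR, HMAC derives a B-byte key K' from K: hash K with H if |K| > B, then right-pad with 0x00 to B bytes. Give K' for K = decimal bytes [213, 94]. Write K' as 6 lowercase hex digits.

d55e00

Key decimal bytes [213, 94] = d5 5e is 2 bytes ≤ B = 3; zero-pad to 3 bytes: K' = d5 5e 00.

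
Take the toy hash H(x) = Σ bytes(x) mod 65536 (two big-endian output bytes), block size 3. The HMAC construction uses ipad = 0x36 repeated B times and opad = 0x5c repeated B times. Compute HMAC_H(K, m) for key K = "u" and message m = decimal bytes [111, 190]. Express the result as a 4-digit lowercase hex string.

01be

Key "u" = 75 is 1 byte ≤ B = 3; zero-pad to 3 bytes: K' = 75 00 00.
K' ⊕ ipad = 43 36 36.  K' ⊕ opad = 29 5c 5c.
Inner input = (K'⊕ipad) ∥ m = 43 36 36 ∥ 6f be.
Inner hash: sum = 67+54+54+111+190 = 476 → 01 dc.
Outer input = (K'⊕opad) ∥ inner = 29 5c 5c ∥ 01 dc.
Outer hash (tag): sum = 41+92+92+1+220 = 446 → 01 be.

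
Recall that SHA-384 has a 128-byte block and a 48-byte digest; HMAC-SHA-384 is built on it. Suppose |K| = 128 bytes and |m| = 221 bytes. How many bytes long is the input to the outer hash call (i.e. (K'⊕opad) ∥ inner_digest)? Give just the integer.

176

Key is 128 ≤ 128 bytes, zero-padded: |K'| = 128.
Outer input = (K'⊕opad) ∥ H(inner) → 128 + 48 = 176 bytes.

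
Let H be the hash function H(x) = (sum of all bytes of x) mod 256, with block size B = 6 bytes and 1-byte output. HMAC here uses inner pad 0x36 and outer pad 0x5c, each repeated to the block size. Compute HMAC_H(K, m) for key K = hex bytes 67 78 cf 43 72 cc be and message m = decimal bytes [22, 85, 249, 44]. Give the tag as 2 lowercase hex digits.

f6

Key hex bytes 67 78 cf 43 72 cc be is 7 bytes > B = 6, so hash it first: H(key) = ed, then zero-pad to 6 bytes: K' = ed 00 00 00 00 00.
K' ⊕ ipad = db 36 36 36 36 36.  K' ⊕ opad = b1 5c 5c 5c 5c 5c.
Inner input = (K'⊕ipad) ∥ m = db 36 36 36 36 36 ∥ 16 55 f9 2c.
Inner hash: sum = 219+54+54+54+54+54+22+85+249+44 = 889; mod 256 = 121 → 79.
Outer input = (K'⊕opad) ∥ inner = b1 5c 5c 5c 5c 5c ∥ 79.
Outer hash (tag): sum = 177+92+92+92+92+92+121 = 758; mod 256 = 246 → f6.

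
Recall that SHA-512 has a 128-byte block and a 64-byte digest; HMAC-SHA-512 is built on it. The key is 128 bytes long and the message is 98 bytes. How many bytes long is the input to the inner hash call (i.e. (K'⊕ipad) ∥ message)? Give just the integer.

226

Key is 128 ≤ 128 bytes, zero-padded: |K'| = 128.
Inner input = (K'⊕ipad) ∥ m → 128 + 98 = 226 bytes.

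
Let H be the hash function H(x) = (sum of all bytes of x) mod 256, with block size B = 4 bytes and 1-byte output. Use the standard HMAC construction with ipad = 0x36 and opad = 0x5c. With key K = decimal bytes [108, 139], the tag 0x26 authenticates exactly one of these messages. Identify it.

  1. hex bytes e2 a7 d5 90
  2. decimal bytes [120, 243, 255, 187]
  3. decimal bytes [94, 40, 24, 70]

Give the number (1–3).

3

Key decimal bytes [108, 139] = 6c 8b is 2 bytes ≤ B = 4; zero-pad to 4 bytes: K' = 6c 8b 00 00.
K' ⊕ ipad = 5a bd 36 36; K' ⊕ opad = 30 d7 5c 5c.
m1: inner = H(5a bd 36 36 e2 a7 d5 90) = 71; tag = H(30 d7 5c 5c 71) = 30
m2: inner = H(5a bd 36 36 78 f3 ff bb) = a8; tag = H(30 d7 5c 5c a8) = 67
m3: inner = H(5a bd 36 36 5e 28 18 46) = 67; tag = H(30 d7 5c 5c 67) = 26 ← matches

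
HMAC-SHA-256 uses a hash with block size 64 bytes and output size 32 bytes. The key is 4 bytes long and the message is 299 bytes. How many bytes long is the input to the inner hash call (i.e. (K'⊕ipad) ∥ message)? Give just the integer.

Key is 4 ≤ 64 bytes, zero-padded: |K'| = 64.
Inner input = (K'⊕ipad) ∥ m → 64 + 299 = 363 bytes.

363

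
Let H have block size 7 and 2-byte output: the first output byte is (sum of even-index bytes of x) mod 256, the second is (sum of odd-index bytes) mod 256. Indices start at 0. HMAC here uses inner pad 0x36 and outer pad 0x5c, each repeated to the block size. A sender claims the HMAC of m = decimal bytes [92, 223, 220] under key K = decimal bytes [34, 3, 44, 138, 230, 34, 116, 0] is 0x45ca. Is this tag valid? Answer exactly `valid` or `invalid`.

Key decimal bytes [34, 3, 44, 138, 230, 34, 116, 0] = 22 03 2c 8a e6 22 74 00 is 8 bytes > B = 7, so hash it first: H(key) = a8 af, then zero-pad to 7 bytes: K' = a8 af 00 00 00 00 00.
K' ⊕ ipad = 9e 99 36 36 36 36 36; K' ⊕ opad = f4 f3 5c 5c 5c 5c 5c.
Inner hash: even-index sum = 543 mod 256 = 31; odd-index sum = 573 mod 256 = 61 → 1f 3d.
Outer hash (recomputed tag): even-index sum = 581 mod 256 = 69; odd-index sum = 458 mod 256 = 202 → 45 ca.
Recomputed tag = 45ca; claimed = 45ca → match.

valid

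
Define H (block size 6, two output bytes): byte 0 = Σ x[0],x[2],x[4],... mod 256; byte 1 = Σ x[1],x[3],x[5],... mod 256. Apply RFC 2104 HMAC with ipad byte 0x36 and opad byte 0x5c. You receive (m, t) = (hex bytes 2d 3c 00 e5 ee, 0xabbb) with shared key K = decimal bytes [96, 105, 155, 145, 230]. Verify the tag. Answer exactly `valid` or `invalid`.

valid

Key decimal bytes [96, 105, 155, 145, 230] = 60 69 9b 91 e6 is 5 bytes ≤ B = 6; zero-pad to 6 bytes: K' = 60 69 9b 91 e6 00.
K' ⊕ ipad = 56 5f ad a7 d0 36; K' ⊕ opad = 3c 35 c7 cd ba 5c.
Inner hash: even-index sum = 750 mod 256 = 238; odd-index sum = 605 mod 256 = 93 → ee 5d.
Outer hash (recomputed tag): even-index sum = 683 mod 256 = 171; odd-index sum = 443 mod 256 = 187 → ab bb.
Recomputed tag = abbb; claimed = abbb → match.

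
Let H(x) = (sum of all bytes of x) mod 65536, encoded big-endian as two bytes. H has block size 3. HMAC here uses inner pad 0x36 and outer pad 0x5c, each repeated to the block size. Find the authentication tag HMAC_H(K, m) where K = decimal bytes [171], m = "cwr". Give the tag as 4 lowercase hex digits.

Key decimal bytes [171] = ab is 1 byte ≤ B = 3; zero-pad to 3 bytes: K' = ab 00 00.
K' ⊕ ipad = 9d 36 36.  K' ⊕ opad = f7 5c 5c.
Inner input = (K'⊕ipad) ∥ m = 9d 36 36 ∥ 63 77 72.
Inner hash: sum = 157+54+54+99+119+114 = 597 → 02 55.
Outer input = (K'⊕opad) ∥ inner = f7 5c 5c ∥ 02 55.
Outer hash (tag): sum = 247+92+92+2+85 = 518 → 02 06.

0206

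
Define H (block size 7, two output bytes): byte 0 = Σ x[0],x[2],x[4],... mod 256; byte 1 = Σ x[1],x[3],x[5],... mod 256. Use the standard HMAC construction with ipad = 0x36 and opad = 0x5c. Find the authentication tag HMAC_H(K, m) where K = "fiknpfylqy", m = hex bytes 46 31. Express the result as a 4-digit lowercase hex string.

5126

Key "fiknpfylqy" = 66 69 6b 6e 70 66 79 6c 71 79 is 10 bytes > B = 7, so hash it first: H(key) = 2b 22, then zero-pad to 7 bytes: K' = 2b 22 00 00 00 00 00.
K' ⊕ ipad = 1d 14 36 36 36 36 36.  K' ⊕ opad = 77 7e 5c 5c 5c 5c 5c.
Inner input = (K'⊕ipad) ∥ m = 1d 14 36 36 36 36 36 ∥ 46 31.
Inner hash: even-index sum = 240 mod 256 = 240; odd-index sum = 198 mod 256 = 198 → f0 c6.
Outer input = (K'⊕opad) ∥ inner = 77 7e 5c 5c 5c 5c 5c ∥ f0 c6.
Outer hash (tag): even-index sum = 593 mod 256 = 81; odd-index sum = 550 mod 256 = 38 → 51 26.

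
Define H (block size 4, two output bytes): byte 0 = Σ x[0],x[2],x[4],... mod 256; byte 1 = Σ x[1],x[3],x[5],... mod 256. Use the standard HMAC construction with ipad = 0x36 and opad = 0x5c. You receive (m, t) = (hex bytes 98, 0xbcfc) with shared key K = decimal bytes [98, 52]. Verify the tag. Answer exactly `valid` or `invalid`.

valid

Key decimal bytes [98, 52] = 62 34 is 2 bytes ≤ B = 4; zero-pad to 4 bytes: K' = 62 34 00 00.
K' ⊕ ipad = 54 02 36 36; K' ⊕ opad = 3e 68 5c 5c.
Inner hash: even-index sum = 290 mod 256 = 34; odd-index sum = 56 mod 256 = 56 → 22 38.
Outer hash (recomputed tag): even-index sum = 188 mod 256 = 188; odd-index sum = 252 mod 256 = 252 → bc fc.
Recomputed tag = bcfc; claimed = bcfc → match.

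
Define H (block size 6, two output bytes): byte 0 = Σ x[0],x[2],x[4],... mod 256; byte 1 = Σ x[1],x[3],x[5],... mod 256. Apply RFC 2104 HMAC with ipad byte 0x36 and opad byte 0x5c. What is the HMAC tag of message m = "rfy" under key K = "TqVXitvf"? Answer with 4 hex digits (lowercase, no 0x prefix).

Key "TqVXitvf" = 54 71 56 58 69 74 76 66 is 8 bytes > B = 6, so hash it first: H(key) = 89 a3, then zero-pad to 6 bytes: K' = 89 a3 00 00 00 00.
K' ⊕ ipad = bf 95 36 36 36 36.  K' ⊕ opad = d5 ff 5c 5c 5c 5c.
Inner input = (K'⊕ipad) ∥ m = bf 95 36 36 36 36 ∥ 72 66 79.
Inner hash: even-index sum = 534 mod 256 = 22; odd-index sum = 359 mod 256 = 103 → 16 67.
Outer input = (K'⊕opad) ∥ inner = d5 ff 5c 5c 5c 5c ∥ 16 67.
Outer hash (tag): even-index sum = 419 mod 256 = 163; odd-index sum = 542 mod 256 = 30 → a3 1e.

a31e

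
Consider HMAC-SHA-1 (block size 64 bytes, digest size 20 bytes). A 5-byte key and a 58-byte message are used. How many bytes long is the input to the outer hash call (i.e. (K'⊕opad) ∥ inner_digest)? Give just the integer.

Key is 5 ≤ 64 bytes, zero-padded: |K'| = 64.
Outer input = (K'⊕opad) ∥ H(inner) → 64 + 20 = 84 bytes.

84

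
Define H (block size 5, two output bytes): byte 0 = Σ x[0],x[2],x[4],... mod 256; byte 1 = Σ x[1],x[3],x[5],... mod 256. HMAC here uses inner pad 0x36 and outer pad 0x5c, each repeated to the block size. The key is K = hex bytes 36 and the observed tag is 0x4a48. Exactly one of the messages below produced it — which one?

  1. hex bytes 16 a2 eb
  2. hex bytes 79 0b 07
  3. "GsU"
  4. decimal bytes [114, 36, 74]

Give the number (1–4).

4

Key hex bytes 36 is 1 byte ≤ B = 5; zero-pad to 5 bytes: K' = 36 00 00 00 00.
K' ⊕ ipad = 00 36 36 36 36; K' ⊕ opad = 6a 5c 5c 5c 5c.
m1: inner = H(00 36 36 36 36 16 a2 eb) = 0e 6d; tag = H(6a 5c 5c 5c 5c 0e 6d) = 8fc6
m2: inner = H(00 36 36 36 36 79 0b 07) = 77 ec; tag = H(6a 5c 5c 5c 5c 77 ec) = 0e2f
m3: inner = H(00 36 36 36 36 47 73 55) = df 08; tag = H(6a 5c 5c 5c 5c df 08) = 2a97
m4: inner = H(00 36 36 36 36 72 24 4a) = 90 28; tag = H(6a 5c 5c 5c 5c 90 28) = 4a48 ← matches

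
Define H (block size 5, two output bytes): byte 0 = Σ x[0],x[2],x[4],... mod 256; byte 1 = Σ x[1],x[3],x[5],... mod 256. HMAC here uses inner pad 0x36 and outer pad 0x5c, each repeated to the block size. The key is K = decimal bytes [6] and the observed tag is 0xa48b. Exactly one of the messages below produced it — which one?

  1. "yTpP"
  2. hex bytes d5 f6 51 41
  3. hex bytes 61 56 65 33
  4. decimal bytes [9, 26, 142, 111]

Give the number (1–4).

2

Key decimal bytes [6] = 06 is 1 byte ≤ B = 5; zero-pad to 5 bytes: K' = 06 00 00 00 00.
K' ⊕ ipad = 30 36 36 36 36; K' ⊕ opad = 5a 5c 5c 5c 5c.
m1: inner = H(30 36 36 36 36 79 54 70 50) = 40 55; tag = H(5a 5c 5c 5c 5c 40 55) = 67f8
m2: inner = H(30 36 36 36 36 d5 f6 51 41) = d3 92; tag = H(5a 5c 5c 5c 5c d3 92) = a48b ← matches
m3: inner = H(30 36 36 36 36 61 56 65 33) = 25 32; tag = H(5a 5c 5c 5c 5c 25 32) = 44dd
m4: inner = H(30 36 36 36 36 09 1a 8e 6f) = 25 03; tag = H(5a 5c 5c 5c 5c 25 03) = 15dd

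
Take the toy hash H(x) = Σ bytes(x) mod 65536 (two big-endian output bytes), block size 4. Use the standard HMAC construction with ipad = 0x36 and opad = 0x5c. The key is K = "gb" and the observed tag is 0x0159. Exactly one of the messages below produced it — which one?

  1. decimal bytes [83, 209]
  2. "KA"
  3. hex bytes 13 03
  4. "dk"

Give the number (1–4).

3

Key "gb" = 67 62 is 2 bytes ≤ B = 4; zero-pad to 4 bytes: K' = 67 62 00 00.
K' ⊕ ipad = 51 54 36 36; K' ⊕ opad = 3b 3e 5c 5c.
m1: inner = H(51 54 36 36 53 d1) = 02 35; tag = H(3b 3e 5c 5c 02 35) = 0168
m2: inner = H(51 54 36 36 4b 41) = 01 9d; tag = H(3b 3e 5c 5c 01 9d) = 01cf
m3: inner = H(51 54 36 36 13 03) = 01 27; tag = H(3b 3e 5c 5c 01 27) = 0159 ← matches
m4: inner = H(51 54 36 36 64 6b) = 01 e0; tag = H(3b 3e 5c 5c 01 e0) = 0212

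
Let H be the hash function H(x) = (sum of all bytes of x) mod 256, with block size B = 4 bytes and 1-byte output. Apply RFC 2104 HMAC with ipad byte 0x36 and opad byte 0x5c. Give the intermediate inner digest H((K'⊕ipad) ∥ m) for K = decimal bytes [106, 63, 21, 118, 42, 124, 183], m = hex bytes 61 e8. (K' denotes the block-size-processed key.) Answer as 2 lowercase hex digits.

Key decimal bytes [106, 63, 21, 118, 42, 124, 183] = 6a 3f 15 76 2a 7c b7 is 7 bytes > B = 4, so hash it first: H(key) = 91, then zero-pad to 4 bytes: K' = 91 00 00 00.
K' ⊕ ipad = a7 36 36 36.
Inner input = a7 36 36 36 ∥ 61 e8.
Inner hash: sum = 167+54+54+54+97+232 = 658; mod 256 = 146 → 92.

92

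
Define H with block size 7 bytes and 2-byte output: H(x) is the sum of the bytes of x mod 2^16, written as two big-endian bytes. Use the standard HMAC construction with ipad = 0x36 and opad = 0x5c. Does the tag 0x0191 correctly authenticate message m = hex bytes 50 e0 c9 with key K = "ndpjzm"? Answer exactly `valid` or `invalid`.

invalid

Key "ndpjzm" = 6e 64 70 6a 7a 6d is 6 bytes ≤ B = 7; zero-pad to 7 bytes: K' = 6e 64 70 6a 7a 6d 00.
K' ⊕ ipad = 58 52 46 5c 4c 5b 36; K' ⊕ opad = 32 38 2c 36 26 31 5c.
Inner hash: sum = 88+82+70+92+76+91+54+80+224+201 = 1058 → 04 22.
Outer hash (recomputed tag): sum = 50+56+44+54+38+49+92+4+34 = 421 → 01 a5.
Recomputed tag = 01a5; claimed = 0191 → mismatch.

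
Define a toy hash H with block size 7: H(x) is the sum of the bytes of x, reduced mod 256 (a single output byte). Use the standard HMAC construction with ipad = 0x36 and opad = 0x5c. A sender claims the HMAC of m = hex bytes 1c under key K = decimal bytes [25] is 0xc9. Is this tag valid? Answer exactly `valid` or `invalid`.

Key decimal bytes [25] = 19 is 1 byte ≤ B = 7; zero-pad to 7 bytes: K' = 19 00 00 00 00 00 00.
K' ⊕ ipad = 2f 36 36 36 36 36 36; K' ⊕ opad = 45 5c 5c 5c 5c 5c 5c.
Inner hash: sum = 47+54+54+54+54+54+54+28 = 399; mod 256 = 143 → 8f.
Outer hash (recomputed tag): sum = 69+92+92+92+92+92+92+143 = 764; mod 256 = 252 → fc.
Recomputed tag = fc; claimed = c9 → mismatch.

invalid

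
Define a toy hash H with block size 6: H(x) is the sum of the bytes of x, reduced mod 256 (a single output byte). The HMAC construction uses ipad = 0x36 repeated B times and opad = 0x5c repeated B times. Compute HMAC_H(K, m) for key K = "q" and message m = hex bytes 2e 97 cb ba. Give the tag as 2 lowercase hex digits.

Key "q" = 71 is 1 byte ≤ B = 6; zero-pad to 6 bytes: K' = 71 00 00 00 00 00.
K' ⊕ ipad = 47 36 36 36 36 36.  K' ⊕ opad = 2d 5c 5c 5c 5c 5c.
Inner input = (K'⊕ipad) ∥ m = 47 36 36 36 36 36 ∥ 2e 97 cb ba.
Inner hash: sum = 71+54+54+54+54+54+46+151+203+186 = 927; mod 256 = 159 → 9f.
Outer input = (K'⊕opad) ∥ inner = 2d 5c 5c 5c 5c 5c ∥ 9f.
Outer hash (tag): sum = 45+92+92+92+92+92+159 = 664; mod 256 = 152 → 98.

98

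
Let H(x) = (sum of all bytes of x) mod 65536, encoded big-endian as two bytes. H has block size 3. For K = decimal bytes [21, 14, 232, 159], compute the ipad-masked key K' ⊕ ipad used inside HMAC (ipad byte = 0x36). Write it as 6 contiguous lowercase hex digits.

379c36

Key decimal bytes [21, 14, 232, 159] = 15 0e e8 9f is 4 bytes > B = 3, so hash it first: H(key) = 01 aa, then zero-pad to 3 bytes: K' = 01 aa 00.
XOR each byte with 0x36: 01⊕36=37, aa⊕36=9c, 00⊕36=36.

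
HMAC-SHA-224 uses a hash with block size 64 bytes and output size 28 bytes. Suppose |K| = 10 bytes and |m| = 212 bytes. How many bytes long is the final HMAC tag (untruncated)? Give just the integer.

28

The tag is one SHA-224 digest: 28 bytes.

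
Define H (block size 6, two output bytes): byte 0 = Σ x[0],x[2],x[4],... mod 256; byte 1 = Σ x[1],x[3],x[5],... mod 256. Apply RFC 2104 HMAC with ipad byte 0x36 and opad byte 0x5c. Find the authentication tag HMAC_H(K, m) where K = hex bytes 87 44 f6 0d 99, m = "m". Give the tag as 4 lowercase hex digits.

Key hex bytes 87 44 f6 0d 99 is 5 bytes ≤ B = 6; zero-pad to 6 bytes: K' = 87 44 f6 0d 99 00.
K' ⊕ ipad = b1 72 c0 3b af 36.  K' ⊕ opad = db 18 aa 51 c5 5c.
Inner input = (K'⊕ipad) ∥ m = b1 72 c0 3b af 36 ∥ 6d.
Inner hash: even-index sum = 653 mod 256 = 141; odd-index sum = 227 mod 256 = 227 → 8d e3.
Outer input = (K'⊕opad) ∥ inner = db 18 aa 51 c5 5c ∥ 8d e3.
Outer hash (tag): even-index sum = 727 mod 256 = 215; odd-index sum = 424 mod 256 = 168 → d7 a8.

d7a8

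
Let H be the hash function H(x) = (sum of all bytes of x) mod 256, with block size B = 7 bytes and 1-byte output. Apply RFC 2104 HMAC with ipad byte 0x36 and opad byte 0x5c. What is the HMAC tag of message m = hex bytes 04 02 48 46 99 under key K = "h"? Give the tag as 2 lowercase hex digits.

2b

Key "h" = 68 is 1 byte ≤ B = 7; zero-pad to 7 bytes: K' = 68 00 00 00 00 00 00.
K' ⊕ ipad = 5e 36 36 36 36 36 36.  K' ⊕ opad = 34 5c 5c 5c 5c 5c 5c.
Inner input = (K'⊕ipad) ∥ m = 5e 36 36 36 36 36 36 ∥ 04 02 48 46 99.
Inner hash: sum = 94+54+54+54+54+54+54+4+2+72+70+153 = 719; mod 256 = 207 → cf.
Outer input = (K'⊕opad) ∥ inner = 34 5c 5c 5c 5c 5c 5c ∥ cf.
Outer hash (tag): sum = 52+92+92+92+92+92+92+207 = 811; mod 256 = 43 → 2b.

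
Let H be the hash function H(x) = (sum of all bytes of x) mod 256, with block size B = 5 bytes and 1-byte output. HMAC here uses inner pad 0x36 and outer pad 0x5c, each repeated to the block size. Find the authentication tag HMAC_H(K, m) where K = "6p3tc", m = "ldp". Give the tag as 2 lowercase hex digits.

Key "6p3tc" = 36 70 33 74 63 is exactly B = 5 bytes: K' = 36 70 33 74 63.
K' ⊕ ipad = 00 46 05 42 55.  K' ⊕ opad = 6a 2c 6f 28 3f.
Inner input = (K'⊕ipad) ∥ m = 00 46 05 42 55 ∥ 6c 64 70.
Inner hash: sum = 0+70+5+66+85+108+100+112 = 546; mod 256 = 34 → 22.
Outer input = (K'⊕opad) ∥ inner = 6a 2c 6f 28 3f ∥ 22.
Outer hash (tag): sum = 106+44+111+40+63+34 = 398; mod 256 = 142 → 8e.

8e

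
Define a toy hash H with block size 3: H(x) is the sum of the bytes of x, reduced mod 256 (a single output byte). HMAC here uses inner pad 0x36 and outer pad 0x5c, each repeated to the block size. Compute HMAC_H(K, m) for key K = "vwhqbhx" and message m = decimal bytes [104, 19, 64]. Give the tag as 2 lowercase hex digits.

71

Key "vwhqbhx" = 76 77 68 71 62 68 78 is 7 bytes > B = 3, so hash it first: H(key) = 08, then zero-pad to 3 bytes: K' = 08 00 00.
K' ⊕ ipad = 3e 36 36.  K' ⊕ opad = 54 5c 5c.
Inner input = (K'⊕ipad) ∥ m = 3e 36 36 ∥ 68 13 40.
Inner hash: sum = 62+54+54+104+19+64 = 357; mod 256 = 101 → 65.
Outer input = (K'⊕opad) ∥ inner = 54 5c 5c ∥ 65.
Outer hash (tag): sum = 84+92+92+101 = 369; mod 256 = 113 → 71.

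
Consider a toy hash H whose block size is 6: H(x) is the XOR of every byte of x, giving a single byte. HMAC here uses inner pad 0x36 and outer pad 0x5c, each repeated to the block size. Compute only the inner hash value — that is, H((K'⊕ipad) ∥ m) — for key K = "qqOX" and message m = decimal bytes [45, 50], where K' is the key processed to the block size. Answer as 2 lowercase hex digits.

Key "qqOX" = 71 71 4f 58 is 4 bytes ≤ B = 6; zero-pad to 6 bytes: K' = 71 71 4f 58 00 00.
K' ⊕ ipad = 47 47 79 6e 36 36.
Inner input = 47 47 79 6e 36 36 ∥ 2d 32.
Inner hash: XOR 47⊕47⊕79⊕6e⊕36⊕36⊕2d⊕32 = 08.

08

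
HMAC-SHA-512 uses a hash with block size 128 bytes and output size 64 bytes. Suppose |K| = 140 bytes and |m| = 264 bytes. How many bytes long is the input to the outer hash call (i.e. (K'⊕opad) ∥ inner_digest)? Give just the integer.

Key is 140 > 128 bytes, so it is hashed to 64 bytes then zero-padded to 128: |K'| = 128.
Outer input = (K'⊕opad) ∥ H(inner) → 128 + 64 = 192 bytes.

192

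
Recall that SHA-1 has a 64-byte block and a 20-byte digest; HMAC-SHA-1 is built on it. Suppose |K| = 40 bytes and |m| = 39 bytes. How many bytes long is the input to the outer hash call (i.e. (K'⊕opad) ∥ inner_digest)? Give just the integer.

Key is 40 ≤ 64 bytes, zero-padded: |K'| = 64.
Outer input = (K'⊕opad) ∥ H(inner) → 64 + 20 = 84 bytes.

84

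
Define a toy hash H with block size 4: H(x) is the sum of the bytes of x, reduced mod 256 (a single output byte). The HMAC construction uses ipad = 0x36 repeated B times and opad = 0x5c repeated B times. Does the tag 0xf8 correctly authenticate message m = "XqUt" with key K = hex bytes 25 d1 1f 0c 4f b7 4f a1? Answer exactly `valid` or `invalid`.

Key hex bytes 25 d1 1f 0c 4f b7 4f a1 is 8 bytes > B = 4, so hash it first: H(key) = 17, then zero-pad to 4 bytes: K' = 17 00 00 00.
K' ⊕ ipad = 21 36 36 36; K' ⊕ opad = 4b 5c 5c 5c.
Inner hash: sum = 33+54+54+54+88+113+85+116 = 597; mod 256 = 85 → 55.
Outer hash (recomputed tag): sum = 75+92+92+92+85 = 436; mod 256 = 180 → b4.
Recomputed tag = b4; claimed = f8 → mismatch.

invalid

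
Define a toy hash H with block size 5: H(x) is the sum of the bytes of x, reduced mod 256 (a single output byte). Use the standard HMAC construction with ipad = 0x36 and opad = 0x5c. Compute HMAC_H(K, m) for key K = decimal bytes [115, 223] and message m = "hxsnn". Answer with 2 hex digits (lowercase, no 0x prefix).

c5

Key decimal bytes [115, 223] = 73 df is 2 bytes ≤ B = 5; zero-pad to 5 bytes: K' = 73 df 00 00 00.
K' ⊕ ipad = 45 e9 36 36 36.  K' ⊕ opad = 2f 83 5c 5c 5c.
Inner input = (K'⊕ipad) ∥ m = 45 e9 36 36 36 ∥ 68 78 73 6e 6e.
Inner hash: sum = 69+233+54+54+54+104+120+115+110+110 = 1023; mod 256 = 255 → ff.
Outer input = (K'⊕opad) ∥ inner = 2f 83 5c 5c 5c ∥ ff.
Outer hash (tag): sum = 47+131+92+92+92+255 = 709; mod 256 = 197 → c5.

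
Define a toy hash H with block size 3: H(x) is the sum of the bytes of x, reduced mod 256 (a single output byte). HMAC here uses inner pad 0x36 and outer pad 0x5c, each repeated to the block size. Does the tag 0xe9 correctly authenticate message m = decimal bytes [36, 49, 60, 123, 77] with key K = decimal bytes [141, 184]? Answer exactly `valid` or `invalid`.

valid

Key decimal bytes [141, 184] = 8d b8 is 2 bytes ≤ B = 3; zero-pad to 3 bytes: K' = 8d b8 00.
K' ⊕ ipad = bb 8e 36; K' ⊕ opad = d1 e4 5c.
Inner hash: sum = 187+142+54+36+49+60+123+77 = 728; mod 256 = 216 → d8.
Outer hash (recomputed tag): sum = 209+228+92+216 = 745; mod 256 = 233 → e9.
Recomputed tag = e9; claimed = e9 → match.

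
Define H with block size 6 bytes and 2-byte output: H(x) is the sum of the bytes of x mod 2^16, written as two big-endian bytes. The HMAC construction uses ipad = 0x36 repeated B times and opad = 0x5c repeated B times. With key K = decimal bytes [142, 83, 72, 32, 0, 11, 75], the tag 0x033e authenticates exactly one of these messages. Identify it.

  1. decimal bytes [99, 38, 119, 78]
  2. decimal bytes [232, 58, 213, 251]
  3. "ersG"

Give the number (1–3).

Key decimal bytes [142, 83, 72, 32, 0, 11, 75] = 8e 53 48 20 00 0b 4b is 7 bytes > B = 6, so hash it first: H(key) = 01 9f, then zero-pad to 6 bytes: K' = 01 9f 00 00 00 00.
K' ⊕ ipad = 37 a9 36 36 36 36; K' ⊕ opad = 5d c3 5c 5c 5c 5c.
m1: inner = H(37 a9 36 36 36 36 63 26 77 4e) = 03 06; tag = H(5d c3 5c 5c 5c 5c 03 06) = 0299
m2: inner = H(37 a9 36 36 36 36 e8 3a d5 fb) = 04 aa; tag = H(5d c3 5c 5c 5c 5c 04 aa) = 033e ← matches
m3: inner = H(37 a9 36 36 36 36 65 72 73 47) = 03 49; tag = H(5d c3 5c 5c 5c 5c 03 49) = 02dc

2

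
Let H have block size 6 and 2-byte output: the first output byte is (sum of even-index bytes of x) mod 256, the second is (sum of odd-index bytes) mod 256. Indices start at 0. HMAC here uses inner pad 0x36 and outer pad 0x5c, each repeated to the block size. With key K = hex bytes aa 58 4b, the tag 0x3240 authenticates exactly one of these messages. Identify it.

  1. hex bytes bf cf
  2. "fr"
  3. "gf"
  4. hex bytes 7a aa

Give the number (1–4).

4

Key hex bytes aa 58 4b is 3 bytes ≤ B = 6; zero-pad to 6 bytes: K' = aa 58 4b 00 00 00.
K' ⊕ ipad = 9c 6e 7d 36 36 36; K' ⊕ opad = f6 04 17 5c 5c 5c.
m1: inner = H(9c 6e 7d 36 36 36 bf cf) = 0e a9; tag = H(f6 04 17 5c 5c 5c 0e a9) = 7765
m2: inner = H(9c 6e 7d 36 36 36 66 72) = b5 4c; tag = H(f6 04 17 5c 5c 5c b5 4c) = 1e08
m3: inner = H(9c 6e 7d 36 36 36 67 66) = b6 40; tag = H(f6 04 17 5c 5c 5c b6 40) = 1ffc
m4: inner = H(9c 6e 7d 36 36 36 7a aa) = c9 84; tag = H(f6 04 17 5c 5c 5c c9 84) = 3240 ← matches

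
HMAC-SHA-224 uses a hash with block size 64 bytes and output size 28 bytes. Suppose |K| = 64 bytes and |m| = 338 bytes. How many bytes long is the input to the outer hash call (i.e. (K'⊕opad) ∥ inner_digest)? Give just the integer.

Key is 64 ≤ 64 bytes, zero-padded: |K'| = 64.
Outer input = (K'⊕opad) ∥ H(inner) → 64 + 28 = 92 bytes.

92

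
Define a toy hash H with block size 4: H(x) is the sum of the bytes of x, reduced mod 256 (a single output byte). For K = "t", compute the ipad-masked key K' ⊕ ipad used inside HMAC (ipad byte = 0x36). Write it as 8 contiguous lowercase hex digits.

42363636

Key "t" = 74 is 1 byte ≤ B = 4; zero-pad to 4 bytes: K' = 74 00 00 00.
XOR each byte with 0x36: 74⊕36=42, 00⊕36=36, 00⊕36=36, 00⊕36=36.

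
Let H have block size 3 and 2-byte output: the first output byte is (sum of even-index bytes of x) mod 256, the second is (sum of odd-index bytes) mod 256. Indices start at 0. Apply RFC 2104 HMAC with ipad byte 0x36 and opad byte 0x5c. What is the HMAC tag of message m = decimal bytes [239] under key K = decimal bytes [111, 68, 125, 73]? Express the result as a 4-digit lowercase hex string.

Key decimal bytes [111, 68, 125, 73] = 6f 44 7d 49 is 4 bytes > B = 3, so hash it first: H(key) = ec 8d, then zero-pad to 3 bytes: K' = ec 8d 00.
K' ⊕ ipad = da bb 36.  K' ⊕ opad = b0 d1 5c.
Inner input = (K'⊕ipad) ∥ m = da bb 36 ∥ ef.
Inner hash: even-index sum = 272 mod 256 = 16; odd-index sum = 426 mod 256 = 170 → 10 aa.
Outer input = (K'⊕opad) ∥ inner = b0 d1 5c ∥ 10 aa.
Outer hash (tag): even-index sum = 438 mod 256 = 182; odd-index sum = 225 mod 256 = 225 → b6 e1.

b6e1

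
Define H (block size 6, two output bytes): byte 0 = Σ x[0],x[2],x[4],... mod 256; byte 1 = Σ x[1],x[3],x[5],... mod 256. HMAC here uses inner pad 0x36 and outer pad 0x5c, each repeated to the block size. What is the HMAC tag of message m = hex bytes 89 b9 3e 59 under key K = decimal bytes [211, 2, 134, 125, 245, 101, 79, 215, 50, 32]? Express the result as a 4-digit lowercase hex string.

77aa

Key decimal bytes [211, 2, 134, 125, 245, 101, 79, 215, 50, 32] = d3 02 86 7d f5 65 4f d7 32 20 is 10 bytes > B = 6, so hash it first: H(key) = cf db, then zero-pad to 6 bytes: K' = cf db 00 00 00 00.
K' ⊕ ipad = f9 ed 36 36 36 36.  K' ⊕ opad = 93 87 5c 5c 5c 5c.
Inner input = (K'⊕ipad) ∥ m = f9 ed 36 36 36 36 ∥ 89 b9 3e 59.
Inner hash: even-index sum = 556 mod 256 = 44; odd-index sum = 619 mod 256 = 107 → 2c 6b.
Outer input = (K'⊕opad) ∥ inner = 93 87 5c 5c 5c 5c ∥ 2c 6b.
Outer hash (tag): even-index sum = 375 mod 256 = 119; odd-index sum = 426 mod 256 = 170 → 77 aa.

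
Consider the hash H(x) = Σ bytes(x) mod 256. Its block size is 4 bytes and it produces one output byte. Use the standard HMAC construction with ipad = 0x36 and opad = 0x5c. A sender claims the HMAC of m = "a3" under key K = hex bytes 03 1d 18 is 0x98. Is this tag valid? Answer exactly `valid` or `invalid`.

Key hex bytes 03 1d 18 is 3 bytes ≤ B = 4; zero-pad to 4 bytes: K' = 03 1d 18 00.
K' ⊕ ipad = 35 2b 2e 36; K' ⊕ opad = 5f 41 44 5c.
Inner hash: sum = 53+43+46+54+97+51 = 344; mod 256 = 88 → 58.
Outer hash (recomputed tag): sum = 95+65+68+92+88 = 408; mod 256 = 152 → 98.
Recomputed tag = 98; claimed = 98 → match.

valid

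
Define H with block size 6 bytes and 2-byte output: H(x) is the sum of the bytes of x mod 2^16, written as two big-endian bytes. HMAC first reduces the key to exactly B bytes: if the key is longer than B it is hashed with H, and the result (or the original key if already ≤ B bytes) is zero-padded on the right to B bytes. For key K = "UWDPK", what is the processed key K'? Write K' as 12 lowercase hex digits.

Key "UWDPK" = 55 57 44 50 4b is 5 bytes ≤ B = 6; zero-pad to 6 bytes: K' = 55 57 44 50 4b 00.

555744504b00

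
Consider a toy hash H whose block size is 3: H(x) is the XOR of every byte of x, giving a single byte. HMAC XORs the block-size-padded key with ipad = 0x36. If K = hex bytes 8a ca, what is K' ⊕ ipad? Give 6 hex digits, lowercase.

Key hex bytes 8a ca is 2 bytes ≤ B = 3; zero-pad to 3 bytes: K' = 8a ca 00.
XOR each byte with 0x36: 8a⊕36=bc, ca⊕36=fc, 00⊕36=36.

bcfc36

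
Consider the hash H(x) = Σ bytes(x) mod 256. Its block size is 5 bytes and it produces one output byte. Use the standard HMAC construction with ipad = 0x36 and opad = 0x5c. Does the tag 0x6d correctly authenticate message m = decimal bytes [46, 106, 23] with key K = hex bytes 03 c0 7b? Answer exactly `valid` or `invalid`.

valid

Key hex bytes 03 c0 7b is 3 bytes ≤ B = 5; zero-pad to 5 bytes: K' = 03 c0 7b 00 00.
K' ⊕ ipad = 35 f6 4d 36 36; K' ⊕ opad = 5f 9c 27 5c 5c.
Inner hash: sum = 53+246+77+54+54+46+106+23 = 659; mod 256 = 147 → 93.
Outer hash (recomputed tag): sum = 95+156+39+92+92+147 = 621; mod 256 = 109 → 6d.
Recomputed tag = 6d; claimed = 6d → match.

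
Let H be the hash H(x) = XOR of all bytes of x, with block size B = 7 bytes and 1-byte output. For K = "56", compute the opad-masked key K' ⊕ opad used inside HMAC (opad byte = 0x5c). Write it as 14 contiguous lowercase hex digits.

Key "56" = 35 36 is 2 bytes ≤ B = 7; zero-pad to 7 bytes: K' = 35 36 00 00 00 00 00.
XOR each byte with 0x5c: 35⊕5c=69, 36⊕5c=6a, 00⊕5c=5c, 00⊕5c=5c, 00⊕5c=5c, 00⊕5c=5c, 00⊕5c=5c.

696a5c5c5c5c5c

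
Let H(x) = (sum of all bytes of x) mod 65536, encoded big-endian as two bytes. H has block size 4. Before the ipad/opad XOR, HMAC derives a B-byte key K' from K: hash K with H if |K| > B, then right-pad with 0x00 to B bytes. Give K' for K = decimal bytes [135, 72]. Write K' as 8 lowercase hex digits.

87480000

Key decimal bytes [135, 72] = 87 48 is 2 bytes ≤ B = 4; zero-pad to 4 bytes: K' = 87 48 00 00.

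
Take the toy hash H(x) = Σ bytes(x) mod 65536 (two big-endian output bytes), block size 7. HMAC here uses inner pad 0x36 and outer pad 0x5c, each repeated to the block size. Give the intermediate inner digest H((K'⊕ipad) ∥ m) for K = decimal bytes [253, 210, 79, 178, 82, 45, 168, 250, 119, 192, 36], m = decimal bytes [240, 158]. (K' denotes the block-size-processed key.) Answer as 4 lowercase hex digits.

Key decimal bytes [253, 210, 79, 178, 82, 45, 168, 250, 119, 192, 36] = fd d2 4f b2 52 2d a8 fa 77 c0 24 is 11 bytes > B = 7, so hash it first: H(key) = 06 4c, then zero-pad to 7 bytes: K' = 06 4c 00 00 00 00 00.
K' ⊕ ipad = 30 7a 36 36 36 36 36.
Inner input = 30 7a 36 36 36 36 36 ∥ f0 9e.
Inner hash: sum = 48+122+54+54+54+54+54+240+158 = 838 → 03 46.

0346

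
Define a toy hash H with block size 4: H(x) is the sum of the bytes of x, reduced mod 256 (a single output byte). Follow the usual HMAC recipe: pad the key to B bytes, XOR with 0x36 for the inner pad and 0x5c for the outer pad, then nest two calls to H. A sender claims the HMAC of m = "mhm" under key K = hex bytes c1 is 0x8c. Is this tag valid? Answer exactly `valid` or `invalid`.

Key hex bytes c1 is 1 byte ≤ B = 4; zero-pad to 4 bytes: K' = c1 00 00 00.
K' ⊕ ipad = f7 36 36 36; K' ⊕ opad = 9d 5c 5c 5c.
Inner hash: sum = 247+54+54+54+109+104+109 = 731; mod 256 = 219 → db.
Outer hash (recomputed tag): sum = 157+92+92+92+219 = 652; mod 256 = 140 → 8c.
Recomputed tag = 8c; claimed = 8c → match.

valid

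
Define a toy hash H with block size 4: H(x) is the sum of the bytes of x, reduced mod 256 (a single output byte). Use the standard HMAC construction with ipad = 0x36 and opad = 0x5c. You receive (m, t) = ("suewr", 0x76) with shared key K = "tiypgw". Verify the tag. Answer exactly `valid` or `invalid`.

Key "tiypgw" = 74 69 79 70 67 77 is 6 bytes > B = 4, so hash it first: H(key) = a4, then zero-pad to 4 bytes: K' = a4 00 00 00.
K' ⊕ ipad = 92 36 36 36; K' ⊕ opad = f8 5c 5c 5c.
Inner hash: sum = 146+54+54+54+115+117+101+119+114 = 874; mod 256 = 106 → 6a.
Outer hash (recomputed tag): sum = 248+92+92+92+106 = 630; mod 256 = 118 → 76.
Recomputed tag = 76; claimed = 76 → match.

valid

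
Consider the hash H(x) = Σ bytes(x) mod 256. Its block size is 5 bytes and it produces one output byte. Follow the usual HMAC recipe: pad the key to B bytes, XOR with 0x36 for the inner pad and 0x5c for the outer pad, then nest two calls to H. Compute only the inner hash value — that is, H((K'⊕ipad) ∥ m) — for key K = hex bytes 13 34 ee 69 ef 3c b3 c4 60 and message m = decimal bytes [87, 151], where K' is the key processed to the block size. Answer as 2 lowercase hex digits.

Key hex bytes 13 34 ee 69 ef 3c b3 c4 60 is 9 bytes > B = 5, so hash it first: H(key) = a0, then zero-pad to 5 bytes: K' = a0 00 00 00 00.
K' ⊕ ipad = 96 36 36 36 36.
Inner input = 96 36 36 36 36 ∥ 57 97.
Inner hash: sum = 150+54+54+54+54+87+151 = 604; mod 256 = 92 → 5c.

5c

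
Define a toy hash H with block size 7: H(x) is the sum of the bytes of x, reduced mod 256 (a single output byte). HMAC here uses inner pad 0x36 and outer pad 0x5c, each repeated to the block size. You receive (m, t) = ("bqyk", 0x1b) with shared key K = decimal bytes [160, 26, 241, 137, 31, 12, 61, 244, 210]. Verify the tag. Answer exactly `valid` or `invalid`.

Key decimal bytes [160, 26, 241, 137, 31, 12, 61, 244, 210] = a0 1a f1 89 1f 0c 3d f4 d2 is 9 bytes > B = 7, so hash it first: H(key) = 62, then zero-pad to 7 bytes: K' = 62 00 00 00 00 00 00.
K' ⊕ ipad = 54 36 36 36 36 36 36; K' ⊕ opad = 3e 5c 5c 5c 5c 5c 5c.
Inner hash: sum = 84+54+54+54+54+54+54+98+113+121+107 = 847; mod 256 = 79 → 4f.
Outer hash (recomputed tag): sum = 62+92+92+92+92+92+92+79 = 693; mod 256 = 181 → b5.
Recomputed tag = b5; claimed = 1b → mismatch.

invalid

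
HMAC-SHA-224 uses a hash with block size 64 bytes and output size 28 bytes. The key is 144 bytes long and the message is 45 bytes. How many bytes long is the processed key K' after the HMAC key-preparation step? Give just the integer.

Key is 144 > 64 bytes, so it is hashed to 28 bytes then zero-padded to 64: |K'| = 64.

64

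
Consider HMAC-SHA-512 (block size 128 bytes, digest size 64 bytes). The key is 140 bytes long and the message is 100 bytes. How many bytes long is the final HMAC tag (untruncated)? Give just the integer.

64

The tag is one SHA-512 digest: 64 bytes.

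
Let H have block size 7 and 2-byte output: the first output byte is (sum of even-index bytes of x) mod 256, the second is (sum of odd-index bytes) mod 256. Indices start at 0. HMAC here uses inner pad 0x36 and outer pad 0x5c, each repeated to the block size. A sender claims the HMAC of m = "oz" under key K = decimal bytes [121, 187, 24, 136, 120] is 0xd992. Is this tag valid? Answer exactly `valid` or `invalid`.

Key decimal bytes [121, 187, 24, 136, 120] = 79 bb 18 88 78 is 5 bytes ≤ B = 7; zero-pad to 7 bytes: K' = 79 bb 18 88 78 00 00.
K' ⊕ ipad = 4f 8d 2e be 4e 36 36; K' ⊕ opad = 25 e7 44 d4 24 5c 5c.
Inner hash: even-index sum = 379 mod 256 = 123; odd-index sum = 496 mod 256 = 240 → 7b f0.
Outer hash (recomputed tag): even-index sum = 473 mod 256 = 217; odd-index sum = 658 mod 256 = 146 → d9 92.
Recomputed tag = d992; claimed = d992 → match.

valid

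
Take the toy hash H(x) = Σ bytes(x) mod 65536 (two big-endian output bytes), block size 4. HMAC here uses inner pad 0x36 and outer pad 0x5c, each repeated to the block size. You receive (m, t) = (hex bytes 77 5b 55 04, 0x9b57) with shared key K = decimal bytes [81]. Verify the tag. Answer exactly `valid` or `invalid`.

invalid

Key decimal bytes [81] = 51 is 1 byte ≤ B = 4; zero-pad to 4 bytes: K' = 51 00 00 00.
K' ⊕ ipad = 67 36 36 36; K' ⊕ opad = 0d 5c 5c 5c.
Inner hash: sum = 103+54+54+54+119+91+85+4 = 564 → 02 34.
Outer hash (recomputed tag): sum = 13+92+92+92+2+52 = 343 → 01 57.
Recomputed tag = 0157; claimed = 9b57 → mismatch.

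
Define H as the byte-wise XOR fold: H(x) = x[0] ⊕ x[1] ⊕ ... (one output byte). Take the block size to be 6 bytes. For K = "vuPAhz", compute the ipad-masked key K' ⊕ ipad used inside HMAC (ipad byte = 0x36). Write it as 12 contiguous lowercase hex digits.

404366775e4c

Key "vuPAhz" = 76 75 50 41 68 7a is exactly B = 6 bytes: K' = 76 75 50 41 68 7a.
XOR each byte with 0x36: 76⊕36=40, 75⊕36=43, 50⊕36=66, 41⊕36=77, 68⊕36=5e, 7a⊕36=4c.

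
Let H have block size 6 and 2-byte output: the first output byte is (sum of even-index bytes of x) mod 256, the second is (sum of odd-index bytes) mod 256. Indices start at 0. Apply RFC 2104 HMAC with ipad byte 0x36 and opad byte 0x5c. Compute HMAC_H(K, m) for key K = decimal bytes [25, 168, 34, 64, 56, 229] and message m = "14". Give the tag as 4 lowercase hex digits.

Key decimal bytes [25, 168, 34, 64, 56, 229] = 19 a8 22 40 38 e5 is exactly B = 6 bytes: K' = 19 a8 22 40 38 e5.
K' ⊕ ipad = 2f 9e 14 76 0e d3.  K' ⊕ opad = 45 f4 7e 1c 64 b9.
Inner input = (K'⊕ipad) ∥ m = 2f 9e 14 76 0e d3 ∥ 31 34.
Inner hash: even-index sum = 130 mod 256 = 130; odd-index sum = 539 mod 256 = 27 → 82 1b.
Outer input = (K'⊕opad) ∥ inner = 45 f4 7e 1c 64 b9 ∥ 82 1b.
Outer hash (tag): even-index sum = 425 mod 256 = 169; odd-index sum = 484 mod 256 = 228 → a9 e4.

a9e4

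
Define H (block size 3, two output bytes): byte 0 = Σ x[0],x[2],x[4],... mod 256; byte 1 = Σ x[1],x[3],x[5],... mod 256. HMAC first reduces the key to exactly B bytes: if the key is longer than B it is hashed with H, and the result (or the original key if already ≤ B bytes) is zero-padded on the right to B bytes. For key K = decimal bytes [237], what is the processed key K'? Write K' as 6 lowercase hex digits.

ed0000

Key decimal bytes [237] = ed is 1 byte ≤ B = 3; zero-pad to 3 bytes: K' = ed 00 00.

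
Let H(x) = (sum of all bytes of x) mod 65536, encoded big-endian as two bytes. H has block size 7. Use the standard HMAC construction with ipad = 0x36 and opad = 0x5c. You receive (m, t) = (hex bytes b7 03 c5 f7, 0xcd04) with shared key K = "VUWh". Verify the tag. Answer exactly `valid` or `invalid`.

Key "VUWh" = 56 55 57 68 is 4 bytes ≤ B = 7; zero-pad to 7 bytes: K' = 56 55 57 68 00 00 00.
K' ⊕ ipad = 60 63 61 5e 36 36 36; K' ⊕ opad = 0a 09 0b 34 5c 5c 5c.
Inner hash: sum = 96+99+97+94+54+54+54+183+3+197+247 = 1178 → 04 9a.
Outer hash (recomputed tag): sum = 10+9+11+52+92+92+92+4+154 = 516 → 02 04.
Recomputed tag = 0204; claimed = cd04 → mismatch.

invalid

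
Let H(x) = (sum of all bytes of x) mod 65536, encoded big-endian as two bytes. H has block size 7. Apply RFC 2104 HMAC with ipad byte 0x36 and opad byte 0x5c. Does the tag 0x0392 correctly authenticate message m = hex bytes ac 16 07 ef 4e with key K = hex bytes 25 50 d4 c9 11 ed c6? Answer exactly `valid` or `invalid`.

valid

Key hex bytes 25 50 d4 c9 11 ed c6 is exactly B = 7 bytes: K' = 25 50 d4 c9 11 ed c6.
K' ⊕ ipad = 13 66 e2 ff 27 db f0; K' ⊕ opad = 79 0c 88 95 4d b1 9a.
Inner hash: sum = 19+102+226+255+39+219+240+172+22+7+239+78 = 1618 → 06 52.
Outer hash (recomputed tag): sum = 121+12+136+149+77+177+154+6+82 = 914 → 03 92.
Recomputed tag = 0392; claimed = 0392 → match.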